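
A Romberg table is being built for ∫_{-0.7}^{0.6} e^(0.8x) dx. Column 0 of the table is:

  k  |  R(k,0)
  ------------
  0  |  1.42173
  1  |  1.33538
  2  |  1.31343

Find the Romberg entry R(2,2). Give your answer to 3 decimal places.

Richardson extrapolation on the trapezoidal column (denominator 4−1=3):
R(1,1) = (4·1.33538 − 1.42173) / 3 = 1.30660
R(2,1) = (4·1.31343 − 1.33538) / 3 = 1.30611
R(2,2) = (16·1.30611 − 1.30660) / 15 = 1.30608

1.306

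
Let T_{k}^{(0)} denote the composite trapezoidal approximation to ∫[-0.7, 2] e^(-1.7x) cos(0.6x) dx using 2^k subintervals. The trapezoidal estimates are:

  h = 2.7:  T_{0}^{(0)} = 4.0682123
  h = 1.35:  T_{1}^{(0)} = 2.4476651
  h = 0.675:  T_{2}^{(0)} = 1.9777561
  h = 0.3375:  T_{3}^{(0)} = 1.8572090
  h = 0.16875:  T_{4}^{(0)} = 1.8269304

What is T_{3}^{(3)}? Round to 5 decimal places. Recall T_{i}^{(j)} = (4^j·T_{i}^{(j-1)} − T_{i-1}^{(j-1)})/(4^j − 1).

1.81678

Richardson extrapolation on the trapezoidal column (denominator 4−1=3):
T_{1}^{(1)} = (4·2.4476651 − 4.0682123) / 3 = 1.9074827
T_{2}^{(1)} = (4·1.9777561 − 2.4476651) / 3 = 1.8211198
T_{3}^{(1)} = (4·1.8572090 − 1.9777561) / 3 = 1.8170266
T_{2}^{(2)} = 1.8211198 + (1.8211198 − 1.9074827)/15 = 1.8153623
T_{3}^{(2)} = (16·1.8170266 − 1.8211198) / 15 = 1.8167537
T_{3}^{(3)} = 1.8167537 + (1.8167537 − 1.8153623)/63 = 1.8167758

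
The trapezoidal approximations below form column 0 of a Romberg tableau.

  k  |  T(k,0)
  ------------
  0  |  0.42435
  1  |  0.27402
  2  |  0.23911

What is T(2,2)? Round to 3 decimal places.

0.228

Richardson extrapolation on the trapezoidal column (denominator 4−1=3):
T(1,1) = (4·0.27402 − 0.42435) / 3 = 0.22391
T(2,1) = 0.23911 + (0.23911 − 0.27402)/3 = 0.22747
T(2,2) = 0.22747 + (0.22747 − 0.22391)/15 = 0.22771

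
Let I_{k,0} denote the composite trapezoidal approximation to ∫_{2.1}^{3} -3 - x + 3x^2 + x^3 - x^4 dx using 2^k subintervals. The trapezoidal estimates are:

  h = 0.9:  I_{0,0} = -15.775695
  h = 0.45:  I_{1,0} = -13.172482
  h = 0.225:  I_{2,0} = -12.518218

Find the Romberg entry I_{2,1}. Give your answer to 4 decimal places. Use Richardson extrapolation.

-12.3001

Richardson extrapolation on the trapezoidal column (denominator 4−1=3):
I_{2,1} = -12.518218 + (-12.518218 − (-13.172482))/3 = -12.300130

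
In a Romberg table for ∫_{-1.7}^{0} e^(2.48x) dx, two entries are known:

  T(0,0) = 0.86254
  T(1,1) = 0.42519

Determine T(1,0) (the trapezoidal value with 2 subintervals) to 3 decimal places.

0.535

From T(1,1) = (4·T(1,0) − T(0,0))/3, solve for T(1,0):
4·T(1,0) = 3·0.42519 + 0.86254 = 2.13811
T(1,0) = 0.53453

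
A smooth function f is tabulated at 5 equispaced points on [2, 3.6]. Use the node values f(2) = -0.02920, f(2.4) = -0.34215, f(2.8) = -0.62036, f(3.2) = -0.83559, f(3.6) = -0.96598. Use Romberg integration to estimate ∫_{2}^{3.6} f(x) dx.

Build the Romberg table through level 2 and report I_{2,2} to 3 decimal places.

I_{0,0} (trapezoid, 1 panel, h=1.6000): -0.79614
I_{1,0} (trapezoid, 2 panels, h=0.8000): -0.89436
I_{2,0} (trapezoid, 4 panels, h=0.4000): -0.91828
I_{1,1} = -0.89436 + (-0.89436 − (-0.79614))/3 = -0.92710
I_{2,1} = -0.91828 + (-0.91828 − (-0.89436))/3 = -0.92625
I_{2,2} = -0.92625 + (-0.92625 − (-0.92710))/15 = -0.92619

-0.926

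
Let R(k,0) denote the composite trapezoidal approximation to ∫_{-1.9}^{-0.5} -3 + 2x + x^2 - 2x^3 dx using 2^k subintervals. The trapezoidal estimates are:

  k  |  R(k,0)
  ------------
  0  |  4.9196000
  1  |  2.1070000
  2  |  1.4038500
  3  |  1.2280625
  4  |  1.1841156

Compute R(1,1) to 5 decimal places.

R(1,1) = 2.1070000 + (2.1070000 − 4.9196000)/3 = 1.1694667

1.16947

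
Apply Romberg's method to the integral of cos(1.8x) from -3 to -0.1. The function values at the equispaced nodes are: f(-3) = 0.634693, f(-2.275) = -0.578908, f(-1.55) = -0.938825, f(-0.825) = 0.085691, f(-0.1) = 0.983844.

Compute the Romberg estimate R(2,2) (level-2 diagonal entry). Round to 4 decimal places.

-0.5065

R(0,0) (trapezoid, 1 panel, h=2.9000): 2.346879
R(1,0) (trapezoid, 2 panels, h=1.4500): -0.187857
R(2,0) (trapezoid, 4 panels, h=0.7250): -0.451511
R(1,1) = -0.187857 + (-0.187857 − 2.346879)/3 = -1.032769
R(2,1) = -0.451511 + (-0.451511 − (-0.187857))/3 = -0.539396
R(2,2) = -0.539396 + (-0.539396 − (-1.032769))/15 = -0.506504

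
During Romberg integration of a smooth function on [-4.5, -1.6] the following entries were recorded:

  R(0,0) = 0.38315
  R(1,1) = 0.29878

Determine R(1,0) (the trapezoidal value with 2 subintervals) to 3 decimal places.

From R(1,1) = (4·R(1,0) − R(0,0))/3, solve for R(1,0):
4·R(1,0) = 3·0.29878 + 0.38315 = 1.27949
R(1,0) = 0.31987

0.320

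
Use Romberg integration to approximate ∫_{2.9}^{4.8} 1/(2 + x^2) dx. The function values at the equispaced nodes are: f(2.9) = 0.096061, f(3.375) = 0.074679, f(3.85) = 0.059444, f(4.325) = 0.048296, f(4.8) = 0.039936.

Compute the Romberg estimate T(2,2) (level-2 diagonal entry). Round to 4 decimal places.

T(0,0) (trapezoid, 1 panel, h=1.9000): 0.129197
T(1,0) (trapezoid, 2 panels, h=0.9500): 0.121070
T(2,0) (trapezoid, 4 panels, h=0.4750): 0.118948
T(1,1) = 0.121070 + (0.121070 − 0.129197)/3 = 0.118361
T(2,1) = 0.118948 + (0.118948 − 0.121070)/3 = 0.118241
T(2,2) = 0.118241 + (0.118241 − 0.118361)/15 = 0.118233

0.1182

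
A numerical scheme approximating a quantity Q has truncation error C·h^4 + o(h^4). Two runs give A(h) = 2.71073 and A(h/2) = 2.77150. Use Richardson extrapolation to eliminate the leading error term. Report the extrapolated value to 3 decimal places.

Extrapolated value = (16·A(h/2) − A(h)) / (16 − 1)
= (16·2.77150 − 2.71073) / 15
= 41.63327 / 15 = 2.77555

2.776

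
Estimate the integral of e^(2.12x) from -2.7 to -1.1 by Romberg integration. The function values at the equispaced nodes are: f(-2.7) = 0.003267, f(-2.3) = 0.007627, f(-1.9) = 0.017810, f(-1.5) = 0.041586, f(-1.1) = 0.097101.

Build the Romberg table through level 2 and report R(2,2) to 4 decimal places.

R(0,0) (trapezoid, 1 panel, h=1.6000): 0.080294
R(1,0) (trapezoid, 2 panels, h=0.8000): 0.054395
R(2,0) (trapezoid, 4 panels, h=0.4000): 0.046883
R(1,1) = 0.054395 + (0.054395 − 0.080294)/3 = 0.045762
R(2,1) = 0.046883 + (0.046883 − 0.054395)/3 = 0.044379
R(2,2) = 0.044379 + (0.044379 − 0.045762)/15 = 0.044287

0.0443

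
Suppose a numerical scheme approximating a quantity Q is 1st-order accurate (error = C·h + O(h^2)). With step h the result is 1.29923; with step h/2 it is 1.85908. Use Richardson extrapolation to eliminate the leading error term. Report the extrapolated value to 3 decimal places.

Extrapolated value = (2·A(h/2) − A(h)) / (2 − 1)
= (2·1.85908 − 1.29923) / 1
= 2.41893 / 1 = 2.41893

2.419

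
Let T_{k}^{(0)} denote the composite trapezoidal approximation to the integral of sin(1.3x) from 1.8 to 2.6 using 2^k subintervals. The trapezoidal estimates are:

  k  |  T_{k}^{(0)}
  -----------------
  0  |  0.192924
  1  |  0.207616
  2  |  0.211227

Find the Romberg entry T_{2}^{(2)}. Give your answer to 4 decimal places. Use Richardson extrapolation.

0.2124

Richardson extrapolation on the trapezoidal column (denominator 4−1=3):
T_{1}^{(1)} = (4·0.207616 − 0.192924) / 3 = 0.212513
T_{2}^{(1)} = 0.211227 + (0.211227 − 0.207616)/3 = 0.212431
T_{2}^{(2)} = (16·0.212431 − 0.212513) / 15 = 0.212426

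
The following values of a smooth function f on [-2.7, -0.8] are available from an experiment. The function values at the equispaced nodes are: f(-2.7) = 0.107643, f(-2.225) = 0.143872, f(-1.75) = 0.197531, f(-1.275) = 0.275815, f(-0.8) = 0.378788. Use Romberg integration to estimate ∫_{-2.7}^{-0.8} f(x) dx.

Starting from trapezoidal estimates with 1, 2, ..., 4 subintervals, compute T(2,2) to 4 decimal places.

0.4054

T(0,0) (trapezoid, 1 panel, h=1.9000): 0.462109
T(1,0) (trapezoid, 2 panels, h=0.9500): 0.418709
T(2,0) (trapezoid, 4 panels, h=0.4750): 0.408706
T(1,1) = 0.418709 + (0.418709 − 0.462109)/3 = 0.404242
T(2,1) = 0.408706 + (0.408706 − 0.418709)/3 = 0.405372
T(2,2) = 0.405372 + (0.405372 − 0.404242)/15 = 0.405447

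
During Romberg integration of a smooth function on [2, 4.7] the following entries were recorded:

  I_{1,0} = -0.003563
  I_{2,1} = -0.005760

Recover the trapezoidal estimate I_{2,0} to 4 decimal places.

From I_{2,1} = (4·I_{2,0} − I_{1,0})/3, solve for I_{2,0}:
4·I_{2,0} = 3·(-0.005760) + (-0.003563) = -0.020843
I_{2,0} = -0.005211

-0.0052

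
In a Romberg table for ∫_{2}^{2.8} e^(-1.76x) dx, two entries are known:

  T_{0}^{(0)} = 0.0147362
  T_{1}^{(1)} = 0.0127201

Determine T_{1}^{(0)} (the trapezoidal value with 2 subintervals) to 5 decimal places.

0.01322

From T_{1}^{(1)} = (4·T_{1}^{(0)} − T_{0}^{(0)})/3, solve for T_{1}^{(0)}:
4·T_{1}^{(0)} = 3·0.0127201 + 0.0147362 = 0.0528965
T_{1}^{(0)} = 0.0132241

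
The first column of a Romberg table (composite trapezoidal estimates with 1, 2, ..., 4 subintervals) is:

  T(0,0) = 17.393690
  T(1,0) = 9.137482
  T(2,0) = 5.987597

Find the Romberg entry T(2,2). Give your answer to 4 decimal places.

T(1,1) = 9.137482 + (9.137482 − 17.393690)/3 = 6.385413
T(2,1) = (4·5.987597 − 9.137482) / 3 = 4.937635
T(2,2) = 4.937635 + (4.937635 − 6.385413)/15 = 4.841116

4.8411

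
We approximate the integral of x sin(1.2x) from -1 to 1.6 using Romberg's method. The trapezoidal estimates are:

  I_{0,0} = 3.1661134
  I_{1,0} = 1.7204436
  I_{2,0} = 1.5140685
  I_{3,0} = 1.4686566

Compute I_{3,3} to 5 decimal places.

I_{1,1} = 1.7204436 + (1.7204436 − 3.1661134)/3 = 1.2385537
I_{2,1} = (4·1.5140685 − 1.7204436) / 3 = 1.4452768
I_{3,1} = 1.4686566 + (1.4686566 − 1.5140685)/3 = 1.4535193
I_{2,2} = 1.4452768 + (1.4452768 − 1.2385537)/15 = 1.4590583
I_{3,2} = (16·1.4535193 − 1.4452768) / 15 = 1.4540688
I_{3,3} = (64·1.4540688 − 1.4590583) / 63 = 1.4539896

1.45399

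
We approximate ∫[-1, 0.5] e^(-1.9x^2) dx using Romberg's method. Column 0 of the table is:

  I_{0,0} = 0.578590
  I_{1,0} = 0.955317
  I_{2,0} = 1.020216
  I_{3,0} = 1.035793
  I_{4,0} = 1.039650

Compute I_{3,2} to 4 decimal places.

1.0409

I_{2,1} = (4·1.020216 − 0.955317) / 3 = 1.041849
I_{3,1} = (4·1.035793 − 1.020216) / 3 = 1.040985
I_{3,2} = (16·1.040985 − 1.041849) / 15 = 1.040927
(Column j=1 coincides with Simpson's rule on the same nodes.)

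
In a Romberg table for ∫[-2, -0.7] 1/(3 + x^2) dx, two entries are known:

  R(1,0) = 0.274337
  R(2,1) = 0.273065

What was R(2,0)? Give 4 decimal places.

0.2734

From R(2,1) = (4·R(2,0) − R(1,0))/3, solve for R(2,0):
4·R(2,0) = 3·0.273065 + 0.274337 = 1.093532
R(2,0) = 0.273383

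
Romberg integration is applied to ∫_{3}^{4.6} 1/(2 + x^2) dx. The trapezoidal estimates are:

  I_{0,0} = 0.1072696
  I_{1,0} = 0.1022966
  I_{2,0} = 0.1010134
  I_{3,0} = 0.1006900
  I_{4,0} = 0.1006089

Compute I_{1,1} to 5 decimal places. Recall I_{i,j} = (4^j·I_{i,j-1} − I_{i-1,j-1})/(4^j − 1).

I_{1,1} = (4·0.1022966 − 0.1072696) / 3 = 0.1006389

0.10064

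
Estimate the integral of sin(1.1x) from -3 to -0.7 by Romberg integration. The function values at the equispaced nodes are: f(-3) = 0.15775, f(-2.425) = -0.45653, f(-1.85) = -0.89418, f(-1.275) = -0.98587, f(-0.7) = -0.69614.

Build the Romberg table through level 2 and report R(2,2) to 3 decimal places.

R(0,0) (trapezoid, 1 panel, h=2.3000): -0.61915
R(1,0) (trapezoid, 2 panels, h=1.1500): -1.33788
R(2,0) (trapezoid, 4 panels, h=0.5750): -1.49832
R(1,1) = -1.33788 + (-1.33788 − (-0.61915))/3 = -1.57746
R(2,1) = -1.49832 + (-1.49832 − (-1.33788))/3 = -1.55180
R(2,2) = -1.55180 + (-1.55180 − (-1.57746))/15 = -1.55009

-1.550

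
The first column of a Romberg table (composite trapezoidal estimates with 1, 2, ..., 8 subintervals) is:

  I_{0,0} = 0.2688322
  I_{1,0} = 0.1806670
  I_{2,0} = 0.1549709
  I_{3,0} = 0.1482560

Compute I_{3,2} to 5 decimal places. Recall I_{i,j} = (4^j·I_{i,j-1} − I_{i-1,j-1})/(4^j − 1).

Richardson extrapolation on the trapezoidal column (denominator 4−1=3):
I_{2,1} = (4·0.1549709 − 0.1806670) / 3 = 0.1464055
I_{3,1} = 0.1482560 + (0.1482560 − 0.1549709)/3 = 0.1460177
I_{3,2} = (16·0.1460177 − 0.1464055) / 15 = 0.1459918

0.14599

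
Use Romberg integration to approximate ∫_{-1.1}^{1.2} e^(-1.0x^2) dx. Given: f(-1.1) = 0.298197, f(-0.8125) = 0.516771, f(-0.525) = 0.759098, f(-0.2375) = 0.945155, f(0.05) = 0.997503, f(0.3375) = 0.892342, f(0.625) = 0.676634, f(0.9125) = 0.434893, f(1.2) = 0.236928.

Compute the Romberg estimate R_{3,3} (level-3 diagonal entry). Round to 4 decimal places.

R_{0,0} (trapezoid, 1 panel, h=2.3000): 0.615394
R_{1,0} (trapezoid, 2 panels, h=1.1500): 1.454825
R_{2,0} (trapezoid, 4 panels, h=0.5750): 1.552959
R_{3,0} (trapezoid, 8 panels, h=0.2875): 1.578363
R_{1,1} = 1.454825 + (1.454825 − 0.615394)/3 = 1.734635
R_{2,1} = 1.552959 + (1.552959 − 1.454825)/3 = 1.585670
R_{3,1} = 1.578363 + (1.578363 − 1.552959)/3 = 1.586831
R_{2,2} = 1.585670 + (1.585670 − 1.734635)/15 = 1.575739
R_{3,2} = 1.586831 + (1.586831 − 1.585670)/15 = 1.586908
R_{3,3} = 1.586908 + (1.586908 − 1.575739)/63 = 1.587085

1.5871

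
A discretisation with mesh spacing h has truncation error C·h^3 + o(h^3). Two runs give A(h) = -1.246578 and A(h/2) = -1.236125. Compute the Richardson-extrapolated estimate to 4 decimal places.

The leading error scales as h^3; refining by a factor of 2 reduces it by 2^3 = 8.
Extrapolated value = (8·A(h/2) − A(h)) / (8 − 1)
= (8·(-1.236125) − (-1.246578)) / 7
= -8.642422 / 7 = -1.234632

-1.2346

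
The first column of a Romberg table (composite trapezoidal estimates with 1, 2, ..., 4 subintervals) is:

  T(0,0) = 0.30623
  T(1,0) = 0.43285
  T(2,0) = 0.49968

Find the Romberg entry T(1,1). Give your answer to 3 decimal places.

Richardson extrapolation on the trapezoidal column (denominator 4−1=3):
T(1,1) = 0.43285 + (0.43285 − 0.30623)/3 = 0.47506
(Column j=1 coincides with Simpson's rule on the same nodes.)

0.475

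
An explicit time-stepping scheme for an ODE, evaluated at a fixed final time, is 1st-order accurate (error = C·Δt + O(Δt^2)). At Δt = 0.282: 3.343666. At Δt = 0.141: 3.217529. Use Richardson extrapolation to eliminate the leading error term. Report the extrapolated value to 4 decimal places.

Extrapolated value = (2·A(Δt/2) − A(Δt)) / (2 − 1)
= (2·3.217529 − 3.343666) / 1
= 3.091392 / 1 = 3.091392

3.0914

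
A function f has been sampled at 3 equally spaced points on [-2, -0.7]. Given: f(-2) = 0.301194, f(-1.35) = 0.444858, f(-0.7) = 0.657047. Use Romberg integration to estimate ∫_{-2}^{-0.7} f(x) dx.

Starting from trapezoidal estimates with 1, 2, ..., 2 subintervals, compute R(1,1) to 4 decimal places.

R(0,0) (trapezoid, 1 panel, h=1.3000): 0.622857
R(1,0) (trapezoid, 2 panels, h=0.6500): 0.600586
R(1,1) = 0.600586 + (0.600586 − 0.622857)/3 = 0.593162

0.5932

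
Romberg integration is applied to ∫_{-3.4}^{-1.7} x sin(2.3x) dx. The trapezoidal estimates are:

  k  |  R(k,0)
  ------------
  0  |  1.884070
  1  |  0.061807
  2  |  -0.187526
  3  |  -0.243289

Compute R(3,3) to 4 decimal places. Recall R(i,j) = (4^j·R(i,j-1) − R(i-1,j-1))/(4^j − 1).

-0.2614

Richardson extrapolation on the trapezoidal column (denominator 4−1=3):
R(1,1) = 0.061807 + (0.061807 − 1.884070)/3 = -0.545614
R(2,1) = -0.187526 + (-0.187526 − 0.061807)/3 = -0.270637
R(3,1) = (4·(-0.243289) − (-0.187526)) / 3 = -0.261877
R(2,2) = (16·(-0.270637) − (-0.545614)) / 15 = -0.252305
R(3,2) = (16·(-0.261877) − (-0.270637)) / 15 = -0.261293
R(3,3) = -0.261293 + (-0.261293 − (-0.252305))/63 = -0.261436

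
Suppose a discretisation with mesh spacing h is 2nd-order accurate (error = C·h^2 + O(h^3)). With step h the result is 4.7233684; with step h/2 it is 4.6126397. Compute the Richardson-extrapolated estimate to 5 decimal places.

4.57573

The leading error scales as h^2; refining by a factor of 2 reduces it by 2^2 = 4.
Extrapolated value = (4·A(h/2) − A(h)) / (4 − 1)
= (4·4.6126397 − 4.7233684) / 3
= 13.7271904 / 3 = 4.5757301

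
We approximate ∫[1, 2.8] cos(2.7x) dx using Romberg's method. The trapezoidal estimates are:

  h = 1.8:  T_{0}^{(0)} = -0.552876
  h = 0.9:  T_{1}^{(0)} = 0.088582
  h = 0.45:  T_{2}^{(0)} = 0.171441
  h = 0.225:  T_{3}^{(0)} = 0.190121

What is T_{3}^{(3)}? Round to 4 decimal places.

Richardson extrapolation on the trapezoidal column (denominator 4−1=3):
T_{1}^{(1)} = 0.088582 + (0.088582 − (-0.552876))/3 = 0.302401
T_{2}^{(1)} = 0.171441 + (0.171441 − 0.088582)/3 = 0.199061
T_{3}^{(1)} = 0.190121 + (0.190121 − 0.171441)/3 = 0.196348
T_{2}^{(2)} = 0.199061 + (0.199061 − 0.302401)/15 = 0.192172
T_{3}^{(2)} = 0.196348 + (0.196348 − 0.199061)/15 = 0.196167
T_{3}^{(3)} = (64·0.196167 − 0.192172) / 63 = 0.196230

0.1962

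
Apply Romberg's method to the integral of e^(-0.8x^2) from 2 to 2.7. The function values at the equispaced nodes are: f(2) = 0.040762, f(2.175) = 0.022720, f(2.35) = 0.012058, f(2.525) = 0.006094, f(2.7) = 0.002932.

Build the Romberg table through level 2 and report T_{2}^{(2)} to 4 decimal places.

T_{0}^{(0)} (trapezoid, 1 panel, h=0.7000): 0.015293
T_{1}^{(0)} (trapezoid, 2 panels, h=0.3500): 0.011867
T_{2}^{(0)} (trapezoid, 4 panels, h=0.1750): 0.010976
T_{1}^{(1)} = 0.011867 + (0.011867 − 0.015293)/3 = 0.010725
T_{2}^{(1)} = 0.010976 + (0.010976 − 0.011867)/3 = 0.010679
T_{2}^{(2)} = 0.010679 + (0.010679 − 0.010725)/15 = 0.010676

0.0107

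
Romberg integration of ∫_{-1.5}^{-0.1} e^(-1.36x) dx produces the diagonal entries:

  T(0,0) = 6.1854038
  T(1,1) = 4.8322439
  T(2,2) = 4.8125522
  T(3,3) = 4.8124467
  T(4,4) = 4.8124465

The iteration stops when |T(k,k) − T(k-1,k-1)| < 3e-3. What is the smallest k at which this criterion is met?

|T(1,1) − T(0,0)| = 1.3531599 ≥ 3e-3
|T(2,2) − T(1,1)| = 0.0196917 ≥ 3e-3
|T(3,3) − T(2,2)| = 0.0001055 < 3e-3

k = 3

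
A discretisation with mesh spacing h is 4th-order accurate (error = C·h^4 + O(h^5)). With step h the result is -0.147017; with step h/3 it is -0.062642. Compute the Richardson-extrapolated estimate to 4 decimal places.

Extrapolated value = (81·A(h/3) − A(h)) / (81 − 1)
= (81·(-0.062642) − (-0.147017)) / 80
= -4.926985 / 80 = -0.061587

-0.0616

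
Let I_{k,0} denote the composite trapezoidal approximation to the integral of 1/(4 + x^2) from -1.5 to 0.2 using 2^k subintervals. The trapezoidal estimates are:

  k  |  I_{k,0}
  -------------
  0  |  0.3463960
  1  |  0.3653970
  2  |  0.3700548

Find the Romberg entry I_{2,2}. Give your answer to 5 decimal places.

Richardson extrapolation on the trapezoidal column (denominator 4−1=3):
I_{1,1} = 0.3653970 + (0.3653970 − 0.3463960)/3 = 0.3717307
I_{2,1} = 0.3700548 + (0.3700548 − 0.3653970)/3 = 0.3716074
I_{2,2} = (16·0.3716074 − 0.3717307) / 15 = 0.3715992
(Column j=1 coincides with Simpson's rule on the same nodes.)

0.37160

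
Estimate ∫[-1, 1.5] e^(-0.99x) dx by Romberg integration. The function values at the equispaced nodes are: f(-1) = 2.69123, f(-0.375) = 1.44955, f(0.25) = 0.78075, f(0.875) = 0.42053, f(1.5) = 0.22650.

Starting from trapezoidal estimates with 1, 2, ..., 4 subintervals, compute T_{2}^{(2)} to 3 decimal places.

T_{0}^{(0)} (trapezoid, 1 panel, h=2.5000): 3.64716
T_{1}^{(0)} (trapezoid, 2 panels, h=1.2500): 2.79952
T_{2}^{(0)} (trapezoid, 4 panels, h=0.6250): 2.56856
T_{1}^{(1)} = 2.79952 + (2.79952 − 3.64716)/3 = 2.51697
T_{2}^{(1)} = 2.56856 + (2.56856 − 2.79952)/3 = 2.49157
T_{2}^{(2)} = 2.49157 + (2.49157 − 2.51697)/15 = 2.48988

2.490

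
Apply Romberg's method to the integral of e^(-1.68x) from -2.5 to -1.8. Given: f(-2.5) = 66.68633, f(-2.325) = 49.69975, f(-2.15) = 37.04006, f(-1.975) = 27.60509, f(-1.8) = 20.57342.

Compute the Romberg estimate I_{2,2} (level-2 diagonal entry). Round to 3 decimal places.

I_{0,0} (trapezoid, 1 panel, h=0.7000): 30.54091
I_{1,0} (trapezoid, 2 panels, h=0.3500): 28.23448
I_{2,0} (trapezoid, 4 panels, h=0.1750): 27.64559
I_{1,1} = 28.23448 + (28.23448 − 30.54091)/3 = 27.46567
I_{2,1} = 27.64559 + (27.64559 − 28.23448)/3 = 27.44929
I_{2,2} = 27.44929 + (27.44929 − 27.46567)/15 = 27.44820

27.448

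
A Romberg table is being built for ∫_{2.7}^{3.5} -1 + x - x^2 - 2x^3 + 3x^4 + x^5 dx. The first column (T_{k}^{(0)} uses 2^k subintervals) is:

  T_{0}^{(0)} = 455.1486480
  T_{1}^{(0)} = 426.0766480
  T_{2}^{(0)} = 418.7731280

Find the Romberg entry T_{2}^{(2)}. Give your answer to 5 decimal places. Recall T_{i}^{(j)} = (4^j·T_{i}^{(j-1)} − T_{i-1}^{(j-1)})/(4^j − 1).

T_{1}^{(1)} = (4·426.0766480 − 455.1486480) / 3 = 416.3859813
T_{2}^{(1)} = (4·418.7731280 − 426.0766480) / 3 = 416.3386213
T_{2}^{(2)} = 416.3386213 + (416.3386213 − 416.3859813)/15 = 416.3354640

416.33546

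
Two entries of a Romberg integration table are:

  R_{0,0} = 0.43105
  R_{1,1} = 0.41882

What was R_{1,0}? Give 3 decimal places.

0.422

From R_{1,1} = (4·R_{1,0} − R_{0,0})/3, solve for R_{1,0}:
4·R_{1,0} = 3·0.41882 + 0.43105 = 1.68751
R_{1,0} = 0.42188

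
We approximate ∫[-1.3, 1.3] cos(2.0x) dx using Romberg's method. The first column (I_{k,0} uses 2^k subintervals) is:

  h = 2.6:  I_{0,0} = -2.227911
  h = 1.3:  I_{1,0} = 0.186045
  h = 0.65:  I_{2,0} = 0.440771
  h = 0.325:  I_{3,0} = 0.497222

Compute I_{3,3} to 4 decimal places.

0.5157

I_{1,1} = 0.186045 + (0.186045 − (-2.227911))/3 = 0.990697
I_{2,1} = 0.440771 + (0.440771 − 0.186045)/3 = 0.525680
I_{3,1} = 0.497222 + (0.497222 − 0.440771)/3 = 0.516039
I_{2,2} = 0.525680 + (0.525680 − 0.990697)/15 = 0.494679
I_{3,2} = (16·0.516039 − 0.525680) / 15 = 0.515396
I_{3,3} = (64·0.515396 − 0.494679) / 63 = 0.515725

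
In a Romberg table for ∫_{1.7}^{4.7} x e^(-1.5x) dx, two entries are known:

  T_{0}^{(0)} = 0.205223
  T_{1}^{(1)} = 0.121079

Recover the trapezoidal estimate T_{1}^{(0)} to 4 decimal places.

0.1421

From T_{1}^{(1)} = (4·T_{1}^{(0)} − T_{0}^{(0)})/3, solve for T_{1}^{(0)}:
4·T_{1}^{(0)} = 3·0.121079 + 0.205223 = 0.568460
T_{1}^{(0)} = 0.142115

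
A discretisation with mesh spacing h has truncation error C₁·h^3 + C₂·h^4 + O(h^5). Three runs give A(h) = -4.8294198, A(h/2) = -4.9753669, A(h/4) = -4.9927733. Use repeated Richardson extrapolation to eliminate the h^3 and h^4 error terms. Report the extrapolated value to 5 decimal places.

First eliminate the h^3 term (factor 2^3 = 8):
  B₁ = (8·(-4.9753669) − (-4.8294198))/7 = -4.9962165
  B₂ = (8·(-4.9927733) − (-4.9753669))/7 = -4.9952599
Then eliminate the h^4 term (factor 2^4 = 16):
  (16·(-4.9952599) − (-4.9962165))/15 = -4.9951961

-4.99520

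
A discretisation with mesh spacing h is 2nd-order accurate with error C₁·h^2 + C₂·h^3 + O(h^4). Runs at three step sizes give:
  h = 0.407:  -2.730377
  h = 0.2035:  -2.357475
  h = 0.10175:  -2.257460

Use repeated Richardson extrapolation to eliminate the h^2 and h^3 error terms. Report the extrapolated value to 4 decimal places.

-2.2228

First eliminate the h^2 term (factor 2^2 = 4):
  B₁ = (4·(-2.357475) − (-2.730377))/3 = -2.233174
  B₂ = (4·(-2.257460) − (-2.357475))/3 = -2.224122
Then eliminate the h^3 term (factor 2^3 = 8):
  (8·(-2.224122) − (-2.233174))/7 = -2.222829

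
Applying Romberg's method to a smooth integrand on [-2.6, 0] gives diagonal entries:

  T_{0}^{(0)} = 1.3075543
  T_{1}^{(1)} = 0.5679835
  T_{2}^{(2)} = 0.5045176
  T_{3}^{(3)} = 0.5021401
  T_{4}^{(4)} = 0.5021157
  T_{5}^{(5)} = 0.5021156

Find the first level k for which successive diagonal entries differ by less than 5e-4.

k = 4

|T_{1}^{(1)} − T_{0}^{(0)}| = 0.7395708 ≥ 5e-4
|T_{2}^{(2)} − T_{1}^{(1)}| = 0.0634659 ≥ 5e-4
|T_{3}^{(3)} − T_{2}^{(2)}| = 0.0023775 ≥ 5e-4
|T_{4}^{(4)} − T_{3}^{(3)}| = 0.0000244 < 5e-4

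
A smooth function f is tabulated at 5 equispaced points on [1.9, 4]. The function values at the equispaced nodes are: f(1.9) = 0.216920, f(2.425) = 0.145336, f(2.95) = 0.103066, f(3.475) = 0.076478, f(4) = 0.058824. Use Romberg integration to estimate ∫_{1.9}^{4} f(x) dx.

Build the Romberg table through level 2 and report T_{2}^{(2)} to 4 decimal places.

0.2395

T_{0}^{(0)} (trapezoid, 1 panel, h=2.1000): 0.289531
T_{1}^{(0)} (trapezoid, 2 panels, h=1.0500): 0.252985
T_{2}^{(0)} (trapezoid, 4 panels, h=0.5250): 0.242945
T_{1}^{(1)} = 0.252985 + (0.252985 − 0.289531)/3 = 0.240803
T_{2}^{(1)} = 0.242945 + (0.242945 − 0.252985)/3 = 0.239598
T_{2}^{(2)} = 0.239598 + (0.239598 − 0.240803)/15 = 0.239518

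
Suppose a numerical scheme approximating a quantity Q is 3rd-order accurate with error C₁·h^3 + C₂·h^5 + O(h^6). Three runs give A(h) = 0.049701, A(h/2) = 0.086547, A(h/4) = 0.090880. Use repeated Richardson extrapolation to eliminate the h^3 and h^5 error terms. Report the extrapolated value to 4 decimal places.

First eliminate the h^3 term (factor 2^3 = 8):
  B₁ = (8·0.086547 − 0.049701)/7 = 0.091811
  B₂ = (8·0.090880 − 0.086547)/7 = 0.091499
Then eliminate the h^5 term (factor 2^5 = 32):
  (32·0.091499 − 0.091811)/31 = 0.091489

0.0915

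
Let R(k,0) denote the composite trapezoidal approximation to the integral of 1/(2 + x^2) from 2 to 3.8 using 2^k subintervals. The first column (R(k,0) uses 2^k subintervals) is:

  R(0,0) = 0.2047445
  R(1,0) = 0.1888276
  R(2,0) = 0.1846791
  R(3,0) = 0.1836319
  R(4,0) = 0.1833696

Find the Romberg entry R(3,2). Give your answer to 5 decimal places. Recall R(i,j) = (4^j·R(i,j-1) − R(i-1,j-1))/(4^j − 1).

Richardson extrapolation on the trapezoidal column (denominator 4−1=3):
R(2,1) = (4·0.1846791 − 0.1888276) / 3 = 0.1832963
R(3,1) = 0.1836319 + (0.1836319 − 0.1846791)/3 = 0.1832828
R(3,2) = (16·0.1832828 − 0.1832963) / 15 = 0.1832819

0.18328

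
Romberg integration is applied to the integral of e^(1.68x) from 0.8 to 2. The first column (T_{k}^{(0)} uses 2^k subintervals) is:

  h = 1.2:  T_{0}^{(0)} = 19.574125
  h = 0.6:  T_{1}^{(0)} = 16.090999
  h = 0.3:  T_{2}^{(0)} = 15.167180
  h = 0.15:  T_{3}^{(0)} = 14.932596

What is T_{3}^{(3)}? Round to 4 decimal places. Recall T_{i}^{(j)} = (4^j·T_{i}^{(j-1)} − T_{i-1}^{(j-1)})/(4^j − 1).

14.8541

T_{1}^{(1)} = (4·16.090999 − 19.574125) / 3 = 14.929957
T_{2}^{(1)} = 15.167180 + (15.167180 − 16.090999)/3 = 14.859240
T_{3}^{(1)} = (4·14.932596 − 15.167180) / 3 = 14.854401
T_{2}^{(2)} = 14.859240 + (14.859240 − 14.929957)/15 = 14.854526
T_{3}^{(2)} = (16·14.854401 − 14.859240) / 15 = 14.854078
T_{3}^{(3)} = (64·14.854078 − 14.854526) / 63 = 14.854071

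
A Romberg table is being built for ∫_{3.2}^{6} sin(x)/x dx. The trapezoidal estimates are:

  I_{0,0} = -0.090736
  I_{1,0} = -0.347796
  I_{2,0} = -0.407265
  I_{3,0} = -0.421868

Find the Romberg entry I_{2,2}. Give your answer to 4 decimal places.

Richardson extrapolation on the trapezoidal column (denominator 4−1=3):
I_{1,1} = -0.347796 + (-0.347796 − (-0.090736))/3 = -0.433483
I_{2,1} = (4·(-0.407265) − (-0.347796)) / 3 = -0.427088
I_{2,2} = (16·(-0.427088) − (-0.433483)) / 15 = -0.426662

-0.4267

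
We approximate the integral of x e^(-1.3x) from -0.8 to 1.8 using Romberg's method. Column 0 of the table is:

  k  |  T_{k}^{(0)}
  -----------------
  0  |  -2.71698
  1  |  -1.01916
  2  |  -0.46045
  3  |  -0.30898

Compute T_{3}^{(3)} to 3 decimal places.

-0.257

Richardson extrapolation on the trapezoidal column (denominator 4−1=3):
T_{1}^{(1)} = (4·(-1.01916) − (-2.71698)) / 3 = -0.45322
T_{2}^{(1)} = (4·(-0.46045) − (-1.01916)) / 3 = -0.27421
T_{3}^{(1)} = -0.30898 + (-0.30898 − (-0.46045))/3 = -0.25849
T_{2}^{(2)} = -0.27421 + (-0.27421 − (-0.45322))/15 = -0.26228
T_{3}^{(2)} = -0.25849 + (-0.25849 − (-0.27421))/15 = -0.25744
T_{3}^{(3)} = -0.25744 + (-0.25744 − (-0.26228))/63 = -0.25736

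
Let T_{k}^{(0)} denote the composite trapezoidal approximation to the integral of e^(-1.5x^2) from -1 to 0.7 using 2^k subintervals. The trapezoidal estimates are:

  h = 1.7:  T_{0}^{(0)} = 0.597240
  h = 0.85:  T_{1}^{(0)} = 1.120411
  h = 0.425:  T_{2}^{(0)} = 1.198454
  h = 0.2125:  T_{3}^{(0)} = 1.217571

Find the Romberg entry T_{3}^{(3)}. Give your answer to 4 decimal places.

1.2240

Richardson extrapolation on the trapezoidal column (denominator 4−1=3):
T_{1}^{(1)} = 1.120411 + (1.120411 − 0.597240)/3 = 1.294801
T_{2}^{(1)} = 1.198454 + (1.198454 − 1.120411)/3 = 1.224468
T_{3}^{(1)} = (4·1.217571 − 1.198454) / 3 = 1.223943
T_{2}^{(2)} = 1.224468 + (1.224468 − 1.294801)/15 = 1.219779
T_{3}^{(2)} = 1.223943 + (1.223943 − 1.224468)/15 = 1.223908
T_{3}^{(3)} = (64·1.223908 − 1.219779) / 63 = 1.223974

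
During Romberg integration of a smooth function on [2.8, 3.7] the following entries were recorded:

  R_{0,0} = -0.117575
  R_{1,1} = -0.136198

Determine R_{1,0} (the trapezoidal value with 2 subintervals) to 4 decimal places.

From R_{1,1} = (4·R_{1,0} − R_{0,0})/3, solve for R_{1,0}:
4·R_{1,0} = 3·(-0.136198) + (-0.117575) = -0.526169
R_{1,0} = -0.131542

-0.1315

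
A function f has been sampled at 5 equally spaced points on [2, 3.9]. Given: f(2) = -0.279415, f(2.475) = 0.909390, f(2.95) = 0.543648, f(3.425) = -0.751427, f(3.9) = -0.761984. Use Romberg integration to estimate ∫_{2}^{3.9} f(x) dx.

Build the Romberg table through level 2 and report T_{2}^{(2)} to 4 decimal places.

0.0905

T_{0}^{(0)} (trapezoid, 1 panel, h=1.9000): -0.989329
T_{1}^{(0)} (trapezoid, 2 panels, h=0.9500): 0.021801
T_{2}^{(0)} (trapezoid, 4 panels, h=0.4750): 0.085933
T_{1}^{(1)} = 0.021801 + (0.021801 − (-0.989329))/3 = 0.358844
T_{2}^{(1)} = 0.085933 + (0.085933 − 0.021801)/3 = 0.107310
T_{2}^{(2)} = 0.107310 + (0.107310 − 0.358844)/15 = 0.090541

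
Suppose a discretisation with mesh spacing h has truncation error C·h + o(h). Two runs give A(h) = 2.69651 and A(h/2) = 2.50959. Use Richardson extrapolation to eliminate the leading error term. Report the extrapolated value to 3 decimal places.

2.323

The leading error scales as h; refining by a factor of 2 reduces it by 2^1 = 2.
Extrapolated value = (2·A(h/2) − A(h)) / (2 − 1)
= (2·2.50959 − 2.69651) / 1
= 2.32267 / 1 = 2.32267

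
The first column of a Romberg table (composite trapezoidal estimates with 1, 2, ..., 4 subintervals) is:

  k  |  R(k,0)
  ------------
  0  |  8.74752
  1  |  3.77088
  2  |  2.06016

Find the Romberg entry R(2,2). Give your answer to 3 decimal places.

R(1,1) = (4·3.77088 − 8.74752) / 3 = 2.11200
R(2,1) = (4·2.06016 − 3.77088) / 3 = 1.48992
R(2,2) = (16·1.48992 − 2.11200) / 15 = 1.44845

1.448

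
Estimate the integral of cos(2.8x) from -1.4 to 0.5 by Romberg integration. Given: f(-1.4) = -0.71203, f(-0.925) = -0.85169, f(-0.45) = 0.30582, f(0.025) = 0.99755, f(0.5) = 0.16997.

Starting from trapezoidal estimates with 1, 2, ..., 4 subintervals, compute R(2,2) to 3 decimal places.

R(0,0) (trapezoid, 1 panel, h=1.9000): -0.51496
R(1,0) (trapezoid, 2 panels, h=0.9500): 0.03305
R(2,0) (trapezoid, 4 panels, h=0.4750): 0.08581
R(1,1) = 0.03305 + (0.03305 − (-0.51496))/3 = 0.21572
R(2,1) = 0.08581 + (0.08581 − 0.03305)/3 = 0.10340
R(2,2) = 0.10340 + (0.10340 − 0.21572)/15 = 0.09591

0.096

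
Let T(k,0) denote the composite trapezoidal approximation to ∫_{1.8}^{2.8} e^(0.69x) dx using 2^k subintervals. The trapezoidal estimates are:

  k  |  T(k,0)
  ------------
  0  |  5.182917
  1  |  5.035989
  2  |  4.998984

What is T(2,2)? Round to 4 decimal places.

4.9866

Richardson extrapolation on the trapezoidal column (denominator 4−1=3):
T(1,1) = 5.035989 + (5.035989 − 5.182917)/3 = 4.987013
T(2,1) = (4·4.998984 − 5.035989) / 3 = 4.986649
T(2,2) = 4.986649 + (4.986649 − 4.987013)/15 = 4.986625
(Column j=1 coincides with Simpson's rule on the same nodes.)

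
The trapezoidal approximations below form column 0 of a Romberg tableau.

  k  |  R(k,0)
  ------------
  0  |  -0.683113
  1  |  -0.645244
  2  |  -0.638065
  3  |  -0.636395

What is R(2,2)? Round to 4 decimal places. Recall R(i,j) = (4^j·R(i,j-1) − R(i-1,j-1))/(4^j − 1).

Richardson extrapolation on the trapezoidal column (denominator 4−1=3):
R(1,1) = -0.645244 + (-0.645244 − (-0.683113))/3 = -0.632621
R(2,1) = -0.638065 + (-0.638065 − (-0.645244))/3 = -0.635672
R(2,2) = -0.635672 + (-0.635672 − (-0.632621))/15 = -0.635875

-0.6359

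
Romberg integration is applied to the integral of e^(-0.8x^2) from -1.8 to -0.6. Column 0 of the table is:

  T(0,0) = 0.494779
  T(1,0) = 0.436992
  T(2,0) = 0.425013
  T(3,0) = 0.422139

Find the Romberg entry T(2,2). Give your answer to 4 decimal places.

0.4212

Richardson extrapolation on the trapezoidal column (denominator 4−1=3):
T(1,1) = 0.436992 + (0.436992 − 0.494779)/3 = 0.417730
T(2,1) = 0.425013 + (0.425013 − 0.436992)/3 = 0.421020
T(2,2) = 0.421020 + (0.421020 − 0.417730)/15 = 0.421239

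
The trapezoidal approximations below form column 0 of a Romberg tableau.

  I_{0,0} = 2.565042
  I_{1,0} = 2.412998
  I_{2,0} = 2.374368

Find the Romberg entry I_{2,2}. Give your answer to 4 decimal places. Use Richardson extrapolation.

I_{1,1} = 2.412998 + (2.412998 − 2.565042)/3 = 2.362317
I_{2,1} = (4·2.374368 − 2.412998) / 3 = 2.361491
I_{2,2} = (16·2.361491 − 2.362317) / 15 = 2.361436

2.3614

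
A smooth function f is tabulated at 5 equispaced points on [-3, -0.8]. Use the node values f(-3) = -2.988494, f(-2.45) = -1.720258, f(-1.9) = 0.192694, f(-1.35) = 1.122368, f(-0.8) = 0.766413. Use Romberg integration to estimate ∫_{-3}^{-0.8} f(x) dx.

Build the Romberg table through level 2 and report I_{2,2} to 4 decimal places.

-0.7914

I_{0,0} (trapezoid, 1 panel, h=2.2000): -2.444289
I_{1,0} (trapezoid, 2 panels, h=1.1000): -1.010181
I_{2,0} (trapezoid, 4 panels, h=0.5500): -0.833930
I_{1,1} = -1.010181 + (-1.010181 − (-2.444289))/3 = -0.532145
I_{2,1} = -0.833930 + (-0.833930 − (-1.010181))/3 = -0.775180
I_{2,2} = -0.775180 + (-0.775180 − (-0.532145))/15 = -0.791382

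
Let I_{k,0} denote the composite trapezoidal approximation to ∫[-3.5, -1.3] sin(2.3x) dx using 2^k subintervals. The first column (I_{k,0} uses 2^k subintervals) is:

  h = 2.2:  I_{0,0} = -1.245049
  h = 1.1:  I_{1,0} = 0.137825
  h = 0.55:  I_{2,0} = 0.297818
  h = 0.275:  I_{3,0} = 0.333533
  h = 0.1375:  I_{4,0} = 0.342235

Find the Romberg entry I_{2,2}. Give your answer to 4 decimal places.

Richardson extrapolation on the trapezoidal column (denominator 4−1=3):
I_{1,1} = 0.137825 + (0.137825 − (-1.245049))/3 = 0.598783
I_{2,1} = (4·0.297818 − 0.137825) / 3 = 0.351149
I_{2,2} = 0.351149 + (0.351149 − 0.598783)/15 = 0.334640
(Column j=1 coincides with Simpson's rule on the same nodes.)

0.3346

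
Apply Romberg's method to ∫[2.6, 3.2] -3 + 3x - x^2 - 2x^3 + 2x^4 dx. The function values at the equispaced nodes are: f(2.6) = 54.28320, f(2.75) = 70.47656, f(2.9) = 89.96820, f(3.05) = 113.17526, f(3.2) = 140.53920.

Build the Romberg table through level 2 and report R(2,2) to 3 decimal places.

R(0,0) (trapezoid, 1 panel, h=0.6000): 58.44672
R(1,0) (trapezoid, 2 panels, h=0.3000): 56.21382
R(2,0) (trapezoid, 4 panels, h=0.1500): 55.65468
R(1,1) = 56.21382 + (56.21382 − 58.44672)/3 = 55.46952
R(2,1) = 55.65468 + (55.65468 − 56.21382)/3 = 55.46830
R(2,2) = 55.46830 + (55.46830 − 55.46952)/15 = 55.46822

55.468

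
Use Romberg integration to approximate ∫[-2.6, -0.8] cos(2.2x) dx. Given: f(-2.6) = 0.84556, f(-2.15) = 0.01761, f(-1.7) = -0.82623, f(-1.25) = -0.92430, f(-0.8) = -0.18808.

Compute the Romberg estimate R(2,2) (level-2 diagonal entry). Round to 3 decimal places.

R(0,0) (trapezoid, 1 panel, h=1.8000): 0.59173
R(1,0) (trapezoid, 2 panels, h=0.9000): -0.44774
R(2,0) (trapezoid, 4 panels, h=0.4500): -0.63188
R(1,1) = -0.44774 + (-0.44774 − 0.59173)/3 = -0.79423
R(2,1) = -0.63188 + (-0.63188 − (-0.44774))/3 = -0.69326
R(2,2) = -0.69326 + (-0.69326 − (-0.79423))/15 = -0.68653

-0.687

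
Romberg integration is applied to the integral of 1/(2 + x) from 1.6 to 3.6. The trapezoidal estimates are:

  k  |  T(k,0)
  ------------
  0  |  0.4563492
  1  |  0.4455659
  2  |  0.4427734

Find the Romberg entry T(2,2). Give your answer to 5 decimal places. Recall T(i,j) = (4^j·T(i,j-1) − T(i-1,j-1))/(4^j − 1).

T(1,1) = 0.4455659 + (0.4455659 − 0.4563492)/3 = 0.4419715
T(2,1) = 0.4427734 + (0.4427734 − 0.4455659)/3 = 0.4418426
T(2,2) = 0.4418426 + (0.4418426 − 0.4419715)/15 = 0.4418340

0.44183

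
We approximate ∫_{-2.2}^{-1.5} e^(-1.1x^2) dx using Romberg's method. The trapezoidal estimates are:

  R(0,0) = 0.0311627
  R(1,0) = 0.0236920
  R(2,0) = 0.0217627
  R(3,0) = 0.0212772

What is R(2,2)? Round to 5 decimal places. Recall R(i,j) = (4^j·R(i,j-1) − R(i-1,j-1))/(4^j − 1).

R(1,1) = (4·0.0236920 − 0.0311627) / 3 = 0.0212018
R(2,1) = (4·0.0217627 − 0.0236920) / 3 = 0.0211196
R(2,2) = (16·0.0211196 − 0.0212018) / 15 = 0.0211141

0.02111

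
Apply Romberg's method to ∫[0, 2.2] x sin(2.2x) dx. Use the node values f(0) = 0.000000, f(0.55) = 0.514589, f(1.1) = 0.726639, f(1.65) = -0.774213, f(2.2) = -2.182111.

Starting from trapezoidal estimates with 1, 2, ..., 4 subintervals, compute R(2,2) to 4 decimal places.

R(0,0) (trapezoid, 1 panel, h=2.2000): -2.400322
R(1,0) (trapezoid, 2 panels, h=1.1000): -0.400858
R(2,0) (trapezoid, 4 panels, h=0.5500): -0.343222
R(1,1) = -0.400858 + (-0.400858 − (-2.400322))/3 = 0.265630
R(2,1) = -0.343222 + (-0.343222 − (-0.400858))/3 = -0.324010
R(2,2) = -0.324010 + (-0.324010 − 0.265630)/15 = -0.363319

-0.3633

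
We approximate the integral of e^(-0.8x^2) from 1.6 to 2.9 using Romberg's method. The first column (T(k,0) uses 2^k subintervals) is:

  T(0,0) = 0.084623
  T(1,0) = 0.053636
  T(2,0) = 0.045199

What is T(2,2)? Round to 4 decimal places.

T(1,1) = (4·0.053636 − 0.084623) / 3 = 0.043307
T(2,1) = (4·0.045199 − 0.053636) / 3 = 0.042387
T(2,2) = 0.042387 + (0.042387 − 0.043307)/15 = 0.042326
(Column j=1 coincides with Simpson's rule on the same nodes.)

0.0423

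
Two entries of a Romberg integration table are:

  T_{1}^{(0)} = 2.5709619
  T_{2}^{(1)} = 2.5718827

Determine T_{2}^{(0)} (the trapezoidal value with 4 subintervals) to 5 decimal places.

From T_{2}^{(1)} = (4·T_{2}^{(0)} − T_{1}^{(0)})/3, solve for T_{2}^{(0)}:
4·T_{2}^{(0)} = 3·2.5718827 + 2.5709619 = 10.2866100
T_{2}^{(0)} = 2.5716525

2.57165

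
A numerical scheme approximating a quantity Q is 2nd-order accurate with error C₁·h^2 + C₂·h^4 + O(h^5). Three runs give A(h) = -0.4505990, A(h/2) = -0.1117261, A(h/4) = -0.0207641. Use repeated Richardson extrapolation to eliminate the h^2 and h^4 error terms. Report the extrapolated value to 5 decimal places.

0.01011

First eliminate the h^2 term (factor 2^2 = 4):
  B₁ = (4·(-0.1117261) − (-0.4505990))/3 = 0.0012315
  B₂ = (4·(-0.0207641) − (-0.1117261))/3 = 0.0095566
Then eliminate the h^4 term (factor 2^4 = 16):
  (16·0.0095566 − 0.0012315)/15 = 0.0101116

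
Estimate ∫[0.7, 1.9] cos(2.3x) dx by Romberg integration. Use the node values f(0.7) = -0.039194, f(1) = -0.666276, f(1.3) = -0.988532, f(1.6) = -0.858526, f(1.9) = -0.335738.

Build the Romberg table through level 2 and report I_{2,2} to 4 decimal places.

-0.8437

I_{0,0} (trapezoid, 1 panel, h=1.2000): -0.224959
I_{1,0} (trapezoid, 2 panels, h=0.6000): -0.705599
I_{2,0} (trapezoid, 4 panels, h=0.3000): -0.810240
I_{1,1} = -0.705599 + (-0.705599 − (-0.224959))/3 = -0.865812
I_{2,1} = -0.810240 + (-0.810240 − (-0.705599))/3 = -0.845120
I_{2,2} = -0.845120 + (-0.845120 − (-0.865812))/15 = -0.843741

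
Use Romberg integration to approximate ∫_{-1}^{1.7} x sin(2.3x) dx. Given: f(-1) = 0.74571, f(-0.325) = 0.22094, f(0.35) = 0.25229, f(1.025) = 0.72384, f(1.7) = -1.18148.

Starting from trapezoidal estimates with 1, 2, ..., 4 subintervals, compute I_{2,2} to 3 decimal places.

I_{0,0} (trapezoid, 1 panel, h=2.7000): -0.58829
I_{1,0} (trapezoid, 2 panels, h=1.3500): 0.04645
I_{2,0} (trapezoid, 4 panels, h=0.6750): 0.66095
I_{1,1} = 0.04645 + (0.04645 − (-0.58829))/3 = 0.25803
I_{2,1} = 0.66095 + (0.66095 − 0.04645)/3 = 0.86578
I_{2,2} = 0.86578 + (0.86578 − 0.25803)/15 = 0.90630

0.906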